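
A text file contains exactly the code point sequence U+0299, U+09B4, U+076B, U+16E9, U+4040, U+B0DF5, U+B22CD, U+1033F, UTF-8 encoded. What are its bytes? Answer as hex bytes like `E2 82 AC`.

CA 99 E0 A6 B4 DD AB E1 9B A9 E4 81 80 F2 B0 B7 B5 F2 B2 8B 8D F0 90 8C BF

U+0299: 2-byte form → CA 99.
U+09B4: 3-byte form → E0 A6 B4.
U+076B: 2-byte form → DD AB.
U+16E9: 3-byte form → E1 9B A9.
U+4040: 3-byte form → E4 81 80.
U+B0DF5: 4-byte form → F2 B0 B7 B5.
U+B22CD: 4-byte form → F2 B2 8B 8D.
U+1033F: 4-byte form → F0 90 8C BF.
Concatenated (25 bytes): CA 99 E0 A6 B4 DD AB E1 9B A9 E4 81 80 F2 B0 B7 B5 F2 B2 8B 8D F0 90 8C BF.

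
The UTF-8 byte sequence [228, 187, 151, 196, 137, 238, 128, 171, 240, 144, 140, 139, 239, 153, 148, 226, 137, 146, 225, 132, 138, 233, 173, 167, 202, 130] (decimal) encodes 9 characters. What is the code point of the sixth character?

U+2252

Offset 0: leading byte 0xE4 = 11100100 → 3-byte char #1 = E4 BB 97.
Offset 3: leading byte 0xC4 = 11000100 → 2-byte char #2 = C4 89.
Offset 5: leading byte 0xEE = 11101110 → 3-byte char #3 = EE 80 AB.
Offset 8: leading byte 0xF0 = 11110000 → 4-byte char #4 = F0 90 8C 8B.
Offset 12: leading byte 0xEF = 11101111 → 3-byte char #5 = EF 99 94.
Offset 15: leading byte 0xE2 = 11100010 → 3-byte char #6 = E2 89 92.
Leading byte 0xE2 = 11100010 matches 1110xxxx → 3-byte sequence.
Byte 1: 0xE2 = 11100010, payload 0010 (4 bits).
Byte 2: 0x89 = 10001001 (10xxxxxx ✓), payload 001001.
Byte 3: 0x92 = 10010010 (10xxxxxx ✓), payload 010010.
Concatenate: 0010001001010010 = 0x2252 (16 bits → U+2252).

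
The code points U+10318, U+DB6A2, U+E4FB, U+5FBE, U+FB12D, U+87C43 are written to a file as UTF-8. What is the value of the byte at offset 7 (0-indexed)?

0xA2

U+10318 → 4-byte form F0 90 8C 98 at offsets 0–3.
U+DB6A2 → 4-byte form F3 9B 9A A2 at offsets 4–7.
Offset 7 falls in char 2's range; it's byte 4 of F3 9B 9A A2 = 0xA2.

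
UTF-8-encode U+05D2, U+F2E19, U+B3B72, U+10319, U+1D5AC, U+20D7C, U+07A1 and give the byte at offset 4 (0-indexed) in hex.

0xB8

U+05D2 → 2-byte form D7 92 at offsets 0–1.
U+F2E19 → 4-byte form F3 B2 B8 99 at offsets 2–5.
Offset 4 falls in char 2's range; it's byte 3 of F3 B2 B8 99 = 0xB8.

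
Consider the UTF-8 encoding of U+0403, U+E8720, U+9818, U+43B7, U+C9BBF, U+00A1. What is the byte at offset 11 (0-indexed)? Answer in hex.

0xB7

U+0403 → 2-byte form D0 83 at offsets 0–1.
U+E8720 → 4-byte form F3 A8 9C A0 at offsets 2–5.
U+9818 → 3-byte form E9 A0 98 at offsets 6–8.
U+43B7 → 3-byte form E4 8E B7 at offsets 9–11.
Offset 11 falls in char 4's range; it's byte 3 of E4 8E B7 = 0xB7.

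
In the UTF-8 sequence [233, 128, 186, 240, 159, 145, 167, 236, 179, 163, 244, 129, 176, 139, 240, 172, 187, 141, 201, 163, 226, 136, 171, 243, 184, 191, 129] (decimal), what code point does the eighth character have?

Offset 0: leading byte 0xE9 = 11101001 → 3-byte char #1 = E9 80 BA.
Offset 3: leading byte 0xF0 = 11110000 → 4-byte char #2 = F0 9F 91 A7.
Offset 7: leading byte 0xEC = 11101100 → 3-byte char #3 = EC B3 A3.
Offset 10: leading byte 0xF4 = 11110100 → 4-byte char #4 = F4 81 B0 8B.
Offset 14: leading byte 0xF0 = 11110000 → 4-byte char #5 = F0 AC BB 8D.
Offset 18: leading byte 0xC9 = 11001001 → 2-byte char #6 = C9 A3.
Offset 20: leading byte 0xE2 = 11100010 → 3-byte char #7 = E2 88 AB.
Offset 23: leading byte 0xF3 = 11110011 → 4-byte char #8 = F3 B8 BF 81.
Leading byte 0xF3 = 11110011 matches 11110xxx → 4-byte sequence.
Byte 1: 0xF3 = 11110011, payload 011 (3 bits).
Byte 2: 0xB8 = 10111000 (10xxxxxx ✓), payload 111000.
Byte 3: 0xBF = 10111111 (10xxxxxx ✓), payload 111111.
Byte 4: 0x81 = 10000001 (10xxxxxx ✓), payload 000001.
Concatenate: 011111000111111000001 = 0xF8FC1 (21 bits → U+F8FC1).

U+F8FC1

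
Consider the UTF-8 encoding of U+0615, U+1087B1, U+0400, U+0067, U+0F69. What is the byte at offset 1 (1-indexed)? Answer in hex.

1-indexed offset 1 is 0-indexed offset 0.
U+0615 → 2-byte form D8 95 at offsets 0–1.
Offset 0 falls in char 1's range; it's byte 1 of D8 95 = 0xD8.

0xD8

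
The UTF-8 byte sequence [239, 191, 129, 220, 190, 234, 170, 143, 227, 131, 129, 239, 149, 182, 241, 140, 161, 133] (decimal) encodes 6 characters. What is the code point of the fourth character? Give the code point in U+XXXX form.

U+30C1

Offset 0: leading byte 0xEF = 11101111 → 3-byte char #1 = EF BF 81.
Offset 3: leading byte 0xDC = 11011100 → 2-byte char #2 = DC BE.
Offset 5: leading byte 0xEA = 11101010 → 3-byte char #3 = EA AA 8F.
Offset 8: leading byte 0xE3 = 11100011 → 3-byte char #4 = E3 83 81.
Leading byte 0xE3 = 11100011 matches 1110xxxx → 3-byte sequence.
Byte 1: 0xE3 = 11100011, payload 0011 (4 bits).
Byte 2: 0x83 = 10000011 (10xxxxxx ✓), payload 000011.
Byte 3: 0x81 = 10000001 (10xxxxxx ✓), payload 000001.
Concatenate: 0011000011000001 = 0x30C1 (16 bits → U+30C1).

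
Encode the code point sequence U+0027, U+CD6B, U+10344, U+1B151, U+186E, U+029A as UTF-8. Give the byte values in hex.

27 EC B5 AB F0 90 8D 84 F0 9B 85 91 E1 A1 AE CA 9A

U+0027: 1-byte form → 27.
U+CD6B: 3-byte form → EC B5 AB.
U+10344: 4-byte form → F0 90 8D 84.
U+1B151: 4-byte form → F0 9B 85 91.
U+186E: 3-byte form → E1 A1 AE.
U+029A: 2-byte form → CA 9A.
Concatenated (17 bytes): 27 EC B5 AB F0 90 8D 84 F0 9B 85 91 E1 A1 AE CA 9A.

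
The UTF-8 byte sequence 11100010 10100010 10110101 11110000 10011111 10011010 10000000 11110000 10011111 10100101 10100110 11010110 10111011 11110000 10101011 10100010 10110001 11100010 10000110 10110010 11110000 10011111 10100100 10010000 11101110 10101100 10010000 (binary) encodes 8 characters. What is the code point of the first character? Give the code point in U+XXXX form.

Offset 0: leading byte 0xE2 = 11100010 → 3-byte char #1 = E2 A2 B5.
Leading byte 0xE2 = 11100010 matches 1110xxxx → 3-byte sequence.
Byte 1: 0xE2 = 11100010, payload 0010 (4 bits).
Byte 2: 0xA2 = 10100010 (10xxxxxx ✓), payload 100010.
Byte 3: 0xB5 = 10110101 (10xxxxxx ✓), payload 110101.
Concatenate: 0010100010110101 = 0x28B5 (16 bits → U+28B5).

U+28B5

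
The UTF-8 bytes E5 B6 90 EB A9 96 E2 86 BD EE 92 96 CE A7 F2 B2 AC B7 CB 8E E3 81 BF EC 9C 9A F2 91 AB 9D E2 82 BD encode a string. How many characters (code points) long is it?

11

Byte at offset 0: 0xE5 = 11100101 → 3-byte char (#1). Advance 3.
Byte at offset 3: 0xEB = 11101011 → 3-byte char (#2). Advance 3.
Byte at offset 6: 0xE2 = 11100010 → 3-byte char (#3). Advance 3.
Byte at offset 9: 0xEE = 11101110 → 3-byte char (#4). Advance 3.
Byte at offset 12: 0xCE = 11001110 → 2-byte char (#5). Advance 2.
Byte at offset 14: 0xF2 = 11110010 → 4-byte char (#6). Advance 4.
Byte at offset 18: 0xCB = 11001011 → 2-byte char (#7). Advance 2.
Byte at offset 20: 0xE3 = 11100011 → 3-byte char (#8). Advance 3.
Byte at offset 23: 0xEC = 11101100 → 3-byte char (#9). Advance 3.
Byte at offset 26: 0xF2 = 11110010 → 4-byte char (#10). Advance 4.
Byte at offset 30: 0xE2 = 11100010 → 3-byte char (#11). Advance 3.
Reached end at offset 33 after 11 code points.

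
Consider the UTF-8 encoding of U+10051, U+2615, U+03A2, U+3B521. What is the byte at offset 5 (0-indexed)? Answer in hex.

0x98

U+10051 → 4-byte form F0 90 81 91 at offsets 0–3.
U+2615 → 3-byte form E2 98 95 at offsets 4–6.
Offset 5 falls in char 2's range; it's byte 2 of E2 98 95 = 0x98.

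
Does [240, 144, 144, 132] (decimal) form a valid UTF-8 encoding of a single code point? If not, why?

valid

Leading byte 0xF0 = 11110000 → 4-byte form.
Continuation bytes 0x90=10010000, 0x90=10010000, 0x84=10000100 all match 10xxxxxx.
Decoded value 0x10404 is ≥ 0x10000 (shortest form) and not a surrogate.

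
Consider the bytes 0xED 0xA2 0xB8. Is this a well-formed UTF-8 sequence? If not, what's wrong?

invalid (encodes a surrogate (U+D800–U+DFFF))

Structurally a 3-byte sequence; payload = 0xD8B8.
But 0xD8B8 is in U+D800–U+DFFF, the surrogate range. Surrogates are not Unicode scalar values and are forbidden in UTF-8.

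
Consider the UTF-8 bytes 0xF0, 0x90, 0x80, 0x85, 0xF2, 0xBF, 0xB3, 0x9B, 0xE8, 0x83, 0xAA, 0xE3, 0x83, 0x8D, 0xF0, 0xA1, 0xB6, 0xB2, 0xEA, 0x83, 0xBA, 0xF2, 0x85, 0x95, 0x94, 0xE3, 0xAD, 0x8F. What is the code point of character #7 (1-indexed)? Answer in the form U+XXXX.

U+85554

Offset 0: leading byte 0xF0 = 11110000 → 4-byte char #1 = F0 90 80 85.
Offset 4: leading byte 0xF2 = 11110010 → 4-byte char #2 = F2 BF B3 9B.
Offset 8: leading byte 0xE8 = 11101000 → 3-byte char #3 = E8 83 AA.
Offset 11: leading byte 0xE3 = 11100011 → 3-byte char #4 = E3 83 8D.
Offset 14: leading byte 0xF0 = 11110000 → 4-byte char #5 = F0 A1 B6 B2.
Offset 18: leading byte 0xEA = 11101010 → 3-byte char #6 = EA 83 BA.
Offset 21: leading byte 0xF2 = 11110010 → 4-byte char #7 = F2 85 95 94.
Leading byte 0xF2 = 11110010 matches 11110xxx → 4-byte sequence.
Byte 1: 0xF2 = 11110010, payload 010 (3 bits).
Byte 2: 0x85 = 10000101 (10xxxxxx ✓), payload 000101.
Byte 3: 0x95 = 10010101 (10xxxxxx ✓), payload 010101.
Byte 4: 0x94 = 10010100 (10xxxxxx ✓), payload 010100.
Concatenate: 010000101010101010100 = 0x85554 (21 bits → U+85554).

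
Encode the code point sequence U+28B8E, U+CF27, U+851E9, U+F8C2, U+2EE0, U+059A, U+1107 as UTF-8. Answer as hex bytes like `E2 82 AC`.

U+28B8E: 4-byte form → F0 A8 AE 8E.
U+CF27: 3-byte form → EC BC A7.
U+851E9: 4-byte form → F2 85 87 A9.
U+F8C2: 3-byte form → EF A3 82.
U+2EE0: 3-byte form → E2 BB A0.
U+059A: 2-byte form → D6 9A.
U+1107: 3-byte form → E1 84 87.
Concatenated (22 bytes): F0 A8 AE 8E EC BC A7 F2 85 87 A9 EF A3 82 E2 BB A0 D6 9A E1 84 87.

F0 A8 AE 8E EC BC A7 F2 85 87 A9 EF A3 82 E2 BB A0 D6 9A E1 84 87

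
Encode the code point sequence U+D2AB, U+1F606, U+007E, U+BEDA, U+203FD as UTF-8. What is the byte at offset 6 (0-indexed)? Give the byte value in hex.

U+D2AB → 3-byte form ED 8A AB at offsets 0–2.
U+1F606 → 4-byte form F0 9F 98 86 at offsets 3–6.
Offset 6 falls in char 2's range; it's byte 4 of F0 9F 98 86 = 0x86.

0x86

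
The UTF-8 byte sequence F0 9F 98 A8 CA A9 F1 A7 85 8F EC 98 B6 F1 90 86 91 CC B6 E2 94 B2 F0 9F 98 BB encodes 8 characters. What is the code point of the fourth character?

U+C636

Offset 0: leading byte 0xF0 = 11110000 → 4-byte char #1 = F0 9F 98 A8.
Offset 4: leading byte 0xCA = 11001010 → 2-byte char #2 = CA A9.
Offset 6: leading byte 0xF1 = 11110001 → 4-byte char #3 = F1 A7 85 8F.
Offset 10: leading byte 0xEC = 11101100 → 3-byte char #4 = EC 98 B6.
Leading byte 0xEC = 11101100 matches 1110xxxx → 3-byte sequence.
Byte 1: 0xEC = 11101100, payload 1100 (4 bits).
Byte 2: 0x98 = 10011000 (10xxxxxx ✓), payload 011000.
Byte 3: 0xB6 = 10110110 (10xxxxxx ✓), payload 110110.
Concatenate: 1100011000110110 = 0xC636 (16 bits → U+C636).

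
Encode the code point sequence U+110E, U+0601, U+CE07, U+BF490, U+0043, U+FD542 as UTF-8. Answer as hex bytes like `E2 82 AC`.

E1 84 8E D8 81 EC B8 87 F2 BF 92 90 43 F3 BD 95 82

U+110E: 3-byte form → E1 84 8E.
U+0601: 2-byte form → D8 81.
U+CE07: 3-byte form → EC B8 87.
U+BF490: 4-byte form → F2 BF 92 90.
U+0043: 1-byte form → 43.
U+FD542: 4-byte form → F3 BD 95 82.
Concatenated (17 bytes): E1 84 8E D8 81 EC B8 87 F2 BF 92 90 43 F3 BD 95 82.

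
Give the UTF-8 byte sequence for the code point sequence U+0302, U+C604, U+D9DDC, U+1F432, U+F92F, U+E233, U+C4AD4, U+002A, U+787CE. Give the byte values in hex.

U+0302: 2-byte form → CC 82.
U+C604: 3-byte form → EC 98 84.
U+D9DDC: 4-byte form → F3 99 B7 9C.
U+1F432: 4-byte form → F0 9F 90 B2.
U+F92F: 3-byte form → EF A4 AF.
U+E233: 3-byte form → EE 88 B3.
U+C4AD4: 4-byte form → F3 84 AB 94.
U+002A: 1-byte form → 2A.
U+787CE: 4-byte form → F1 B8 9F 8E.
Concatenated (28 bytes): CC 82 EC 98 84 F3 99 B7 9C F0 9F 90 B2 EF A4 AF EE 88 B3 F3 84 AB 94 2A F1 B8 9F 8E.

CC 82 EC 98 84 F3 99 B7 9C F0 9F 90 B2 EF A4 AF EE 88 B3 F3 84 AB 94 2A F1 B8 9F 8E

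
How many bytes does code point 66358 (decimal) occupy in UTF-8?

U+10336 = 0x10336. UTF-8 uses 1 byte below 0x80, 2 below 0x800, 3 below 0x10000, 4 up to 0x10FFFF. 0x10336 is in U+10000–U+10FFFF → 4 bytes.

4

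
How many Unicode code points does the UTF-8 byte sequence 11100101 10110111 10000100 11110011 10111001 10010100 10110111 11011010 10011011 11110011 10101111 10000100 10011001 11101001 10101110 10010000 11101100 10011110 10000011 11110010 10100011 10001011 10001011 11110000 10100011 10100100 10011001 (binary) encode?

8

Byte at offset 0: 0xE5 = 11100101 → 3-byte char (#1). Advance 3.
Byte at offset 3: 0xF3 = 11110011 → 4-byte char (#2). Advance 4.
Byte at offset 7: 0xDA = 11011010 → 2-byte char (#3). Advance 2.
Byte at offset 9: 0xF3 = 11110011 → 4-byte char (#4). Advance 4.
Byte at offset 13: 0xE9 = 11101001 → 3-byte char (#5). Advance 3.
Byte at offset 16: 0xEC = 11101100 → 3-byte char (#6). Advance 3.
Byte at offset 19: 0xF2 = 11110010 → 4-byte char (#7). Advance 4.
Byte at offset 23: 0xF0 = 11110000 → 4-byte char (#8). Advance 4.
Reached end at offset 27 after 8 code points.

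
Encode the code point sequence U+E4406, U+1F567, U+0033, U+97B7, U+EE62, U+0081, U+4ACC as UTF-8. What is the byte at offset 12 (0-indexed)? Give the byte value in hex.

0xEE

U+E4406 → 4-byte form F3 A4 90 86 at offsets 0–3.
U+1F567 → 4-byte form F0 9F 95 A7 at offsets 4–7.
U+0033 → 1-byte form 33 at offsets 8–8.
U+97B7 → 3-byte form E9 9E B7 at offsets 9–11.
U+EE62 → 3-byte form EE B9 A2 at offsets 12–14.
Offset 12 falls in char 5's range; it's byte 1 of EE B9 A2 = 0xEE.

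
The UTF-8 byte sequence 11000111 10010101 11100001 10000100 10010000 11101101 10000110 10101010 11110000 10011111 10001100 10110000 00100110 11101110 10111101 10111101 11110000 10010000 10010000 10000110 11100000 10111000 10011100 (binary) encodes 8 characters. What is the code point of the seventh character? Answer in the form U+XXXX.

U+10406

Offset 0: leading byte 0xC7 = 11000111 → 2-byte char #1 = C7 95.
Offset 2: leading byte 0xE1 = 11100001 → 3-byte char #2 = E1 84 90.
Offset 5: leading byte 0xED = 11101101 → 3-byte char #3 = ED 86 AA.
Offset 8: leading byte 0xF0 = 11110000 → 4-byte char #4 = F0 9F 8C B0.
Offset 12: leading byte 0x26 = 00100110 → 1-byte char #5 = 26.
Offset 13: leading byte 0xEE = 11101110 → 3-byte char #6 = EE BD BD.
Offset 16: leading byte 0xF0 = 11110000 → 4-byte char #7 = F0 90 90 86.
Leading byte 0xF0 = 11110000 matches 11110xxx → 4-byte sequence.
Byte 1: 0xF0 = 11110000, payload 000 (3 bits).
Byte 2: 0x90 = 10010000 (10xxxxxx ✓), payload 010000.
Byte 3: 0x90 = 10010000 (10xxxxxx ✓), payload 010000.
Byte 4: 0x86 = 10000110 (10xxxxxx ✓), payload 000110.
Concatenate: 000010000010000000110 = 0x10406 (21 bits → U+10406).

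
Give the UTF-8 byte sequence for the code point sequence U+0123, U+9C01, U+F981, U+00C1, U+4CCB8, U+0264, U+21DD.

U+0123: 2-byte form → C4 A3.
U+9C01: 3-byte form → E9 B0 81.
U+F981: 3-byte form → EF A6 81.
U+00C1: 2-byte form → C3 81.
U+4CCB8: 4-byte form → F1 8C B2 B8.
U+0264: 2-byte form → C9 A4.
U+21DD: 3-byte form → E2 87 9D.
Concatenated (19 bytes): C4 A3 E9 B0 81 EF A6 81 C3 81 F1 8C B2 B8 C9 A4 E2 87 9D.

C4 A3 E9 B0 81 EF A6 81 C3 81 F1 8C B2 B8 C9 A4 E2 87 9D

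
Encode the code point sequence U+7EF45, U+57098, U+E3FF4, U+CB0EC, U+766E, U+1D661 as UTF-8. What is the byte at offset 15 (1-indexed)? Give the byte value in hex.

1-indexed offset 15 is 0-indexed offset 14.
U+7EF45 → 4-byte form F1 BE BD 85 at offsets 0–3.
U+57098 → 4-byte form F1 97 82 98 at offsets 4–7.
U+E3FF4 → 4-byte form F3 A3 BF B4 at offsets 8–11.
U+CB0EC → 4-byte form F3 8B 83 AC at offsets 12–15.
Offset 14 falls in char 4's range; it's byte 3 of F3 8B 83 AC = 0x83.

0x83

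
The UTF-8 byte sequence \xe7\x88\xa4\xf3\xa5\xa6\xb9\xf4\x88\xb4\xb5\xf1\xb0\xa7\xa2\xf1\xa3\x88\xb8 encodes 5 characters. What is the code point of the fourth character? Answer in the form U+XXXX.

U+709E2

Offset 0: leading byte 0xE7 = 11100111 → 3-byte char #1 = E7 88 A4.
Offset 3: leading byte 0xF3 = 11110011 → 4-byte char #2 = F3 A5 A6 B9.
Offset 7: leading byte 0xF4 = 11110100 → 4-byte char #3 = F4 88 B4 B5.
Offset 11: leading byte 0xF1 = 11110001 → 4-byte char #4 = F1 B0 A7 A2.
Leading byte 0xF1 = 11110001 matches 11110xxx → 4-byte sequence.
Byte 1: 0xF1 = 11110001, payload 001 (3 bits).
Byte 2: 0xB0 = 10110000 (10xxxxxx ✓), payload 110000.
Byte 3: 0xA7 = 10100111 (10xxxxxx ✓), payload 100111.
Byte 4: 0xA2 = 10100010 (10xxxxxx ✓), payload 100010.
Concatenate: 001110000100111100010 = 0x709E2 (21 bits → U+709E2).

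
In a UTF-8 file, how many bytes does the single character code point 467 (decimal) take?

U+01D3 = 0x1D3. UTF-8 uses 1 byte below 0x80, 2 below 0x800, 3 below 0x10000, 4 up to 0x10FFFF. 0x1D3 is in U+0080–U+07FF → 2 bytes.

2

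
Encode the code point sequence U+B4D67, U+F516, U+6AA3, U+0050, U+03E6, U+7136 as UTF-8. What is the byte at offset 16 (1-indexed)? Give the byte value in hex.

1-indexed offset 16 is 0-indexed offset 15.
U+B4D67 → 4-byte form F2 B4 B5 A7 at offsets 0–3.
U+F516 → 3-byte form EF 94 96 at offsets 4–6.
U+6AA3 → 3-byte form E6 AA A3 at offsets 7–9.
U+0050 → 1-byte form 50 at offsets 10–10.
U+03E6 → 2-byte form CF A6 at offsets 11–12.
U+7136 → 3-byte form E7 84 B6 at offsets 13–15.
Offset 15 falls in char 6's range; it's byte 3 of E7 84 B6 = 0xB6.

0xB6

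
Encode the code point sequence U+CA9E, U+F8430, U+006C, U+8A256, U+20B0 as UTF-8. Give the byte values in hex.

EC AA 9E F3 B8 90 B0 6C F2 8A 89 96 E2 82 B0

U+CA9E: 3-byte form → EC AA 9E.
U+F8430: 4-byte form → F3 B8 90 B0.
U+006C: 1-byte form → 6C.
U+8A256: 4-byte form → F2 8A 89 96.
U+20B0: 3-byte form → E2 82 B0.
Concatenated (15 bytes): EC AA 9E F3 B8 90 B0 6C F2 8A 89 96 E2 82 B0.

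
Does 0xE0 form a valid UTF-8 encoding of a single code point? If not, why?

invalid (sequence truncated)

Leading byte 0xE0 = 11100000 → 3-byte form, but only 1 byte is present.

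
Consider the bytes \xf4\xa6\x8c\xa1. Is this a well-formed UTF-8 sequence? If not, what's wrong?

invalid (encodes a value above U+10FFFF)

Leading byte 0xF4 = 11110100 → 4-byte form.
Payload = 0x126321, which exceeds U+10FFFF, the maximum Unicode code point. (Leading bytes F5–FF, or F4 followed by ≥ 0x90, are invalid.)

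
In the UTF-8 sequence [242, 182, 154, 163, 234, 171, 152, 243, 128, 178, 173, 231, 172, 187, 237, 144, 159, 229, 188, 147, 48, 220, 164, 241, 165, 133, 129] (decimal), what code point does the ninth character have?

Offset 0: leading byte 0xF2 = 11110010 → 4-byte char #1 = F2 B6 9A A3.
Offset 4: leading byte 0xEA = 11101010 → 3-byte char #2 = EA AB 98.
Offset 7: leading byte 0xF3 = 11110011 → 4-byte char #3 = F3 80 B2 AD.
Offset 11: leading byte 0xE7 = 11100111 → 3-byte char #4 = E7 AC BB.
Offset 14: leading byte 0xED = 11101101 → 3-byte char #5 = ED 90 9F.
Offset 17: leading byte 0xE5 = 11100101 → 3-byte char #6 = E5 BC 93.
Offset 20: leading byte 0x30 = 00110000 → 1-byte char #7 = 30.
Offset 21: leading byte 0xDC = 11011100 → 2-byte char #8 = DC A4.
Offset 23: leading byte 0xF1 = 11110001 → 4-byte char #9 = F1 A5 85 81.
Leading byte 0xF1 = 11110001 matches 11110xxx → 4-byte sequence.
Byte 1: 0xF1 = 11110001, payload 001 (3 bits).
Byte 2: 0xA5 = 10100101 (10xxxxxx ✓), payload 100101.
Byte 3: 0x85 = 10000101 (10xxxxxx ✓), payload 000101.
Byte 4: 0x81 = 10000001 (10xxxxxx ✓), payload 000001.
Concatenate: 001100101000101000001 = 0x65141 (21 bits → U+65141).

U+65141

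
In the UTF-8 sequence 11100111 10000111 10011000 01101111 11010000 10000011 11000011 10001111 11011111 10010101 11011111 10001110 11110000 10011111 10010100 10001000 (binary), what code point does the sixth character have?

Offset 0: leading byte 0xE7 = 11100111 → 3-byte char #1 = E7 87 98.
Offset 3: leading byte 0x6F = 01101111 → 1-byte char #2 = 6F.
Offset 4: leading byte 0xD0 = 11010000 → 2-byte char #3 = D0 83.
Offset 6: leading byte 0xC3 = 11000011 → 2-byte char #4 = C3 8F.
Offset 8: leading byte 0xDF = 11011111 → 2-byte char #5 = DF 95.
Offset 10: leading byte 0xDF = 11011111 → 2-byte char #6 = DF 8E.
Leading byte 0xDF = 11011111 matches 110xxxxx → 2-byte sequence.
Byte 1: 0xDF = 11011111, payload 11111 (5 bits).
Byte 2: 0x8E = 10001110 (10xxxxxx ✓), payload 001110.
Concatenate: 11111001110 = 0x7CE (11 bits → U+07CE).

U+07CE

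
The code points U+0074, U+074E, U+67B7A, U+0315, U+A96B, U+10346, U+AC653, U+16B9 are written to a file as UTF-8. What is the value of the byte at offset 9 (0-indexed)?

0xEA

U+0074 → 1-byte form 74 at offsets 0–0.
U+074E → 2-byte form DD 8E at offsets 1–2.
U+67B7A → 4-byte form F1 A7 AD BA at offsets 3–6.
U+0315 → 2-byte form CC 95 at offsets 7–8.
U+A96B → 3-byte form EA A5 AB at offsets 9–11.
Offset 9 falls in char 5's range; it's byte 1 of EA A5 AB = 0xEA.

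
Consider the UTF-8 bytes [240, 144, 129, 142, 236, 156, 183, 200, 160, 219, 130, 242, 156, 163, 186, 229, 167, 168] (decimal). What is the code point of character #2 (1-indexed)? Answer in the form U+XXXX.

Offset 0: leading byte 0xF0 = 11110000 → 4-byte char #1 = F0 90 81 8E.
Offset 4: leading byte 0xEC = 11101100 → 3-byte char #2 = EC 9C B7.
Leading byte 0xEC = 11101100 matches 1110xxxx → 3-byte sequence.
Byte 1: 0xEC = 11101100, payload 1100 (4 bits).
Byte 2: 0x9C = 10011100 (10xxxxxx ✓), payload 011100.
Byte 3: 0xB7 = 10110111 (10xxxxxx ✓), payload 110111.
Concatenate: 1100011100110111 = 0xC737 (16 bits → U+C737).

U+C737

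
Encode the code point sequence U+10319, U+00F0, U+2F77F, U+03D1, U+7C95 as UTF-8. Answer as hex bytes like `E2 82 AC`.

U+10319: 4-byte form → F0 90 8C 99.
U+00F0: 2-byte form → C3 B0.
U+2F77F: 4-byte form → F0 AF 9D BF.
U+03D1: 2-byte form → CF 91.
U+7C95: 3-byte form → E7 B2 95.
Concatenated (15 bytes): F0 90 8C 99 C3 B0 F0 AF 9D BF CF 91 E7 B2 95.

F0 90 8C 99 C3 B0 F0 AF 9D BF CF 91 E7 B2 95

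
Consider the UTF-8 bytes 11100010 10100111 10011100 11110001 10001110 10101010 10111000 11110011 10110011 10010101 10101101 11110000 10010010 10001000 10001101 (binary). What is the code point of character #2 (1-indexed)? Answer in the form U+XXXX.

Offset 0: leading byte 0xE2 = 11100010 → 3-byte char #1 = E2 A7 9C.
Offset 3: leading byte 0xF1 = 11110001 → 4-byte char #2 = F1 8E AA B8.
Leading byte 0xF1 = 11110001 matches 11110xxx → 4-byte sequence.
Byte 1: 0xF1 = 11110001, payload 001 (3 bits).
Byte 2: 0x8E = 10001110 (10xxxxxx ✓), payload 001110.
Byte 3: 0xAA = 10101010 (10xxxxxx ✓), payload 101010.
Byte 4: 0xB8 = 10111000 (10xxxxxx ✓), payload 111000.
Concatenate: 001001110101010111000 = 0x4EAB8 (21 bits → U+4EAB8).

U+4EAB8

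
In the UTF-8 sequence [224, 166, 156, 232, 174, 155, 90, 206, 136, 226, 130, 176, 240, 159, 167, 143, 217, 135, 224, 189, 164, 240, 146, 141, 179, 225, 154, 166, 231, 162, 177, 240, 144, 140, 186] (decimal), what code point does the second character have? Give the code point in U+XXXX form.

U+8B9B

Offset 0: leading byte 0xE0 = 11100000 → 3-byte char #1 = E0 A6 9C.
Offset 3: leading byte 0xE8 = 11101000 → 3-byte char #2 = E8 AE 9B.
Leading byte 0xE8 = 11101000 matches 1110xxxx → 3-byte sequence.
Byte 1: 0xE8 = 11101000, payload 1000 (4 bits).
Byte 2: 0xAE = 10101110 (10xxxxxx ✓), payload 101110.
Byte 3: 0x9B = 10011011 (10xxxxxx ✓), payload 011011.
Concatenate: 1000101110011011 = 0x8B9B (16 bits → U+8B9B).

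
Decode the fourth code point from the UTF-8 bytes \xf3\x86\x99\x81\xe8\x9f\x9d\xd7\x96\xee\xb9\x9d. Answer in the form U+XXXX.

U+EE5D

Offset 0: leading byte 0xF3 = 11110011 → 4-byte char #1 = F3 86 99 81.
Offset 4: leading byte 0xE8 = 11101000 → 3-byte char #2 = E8 9F 9D.
Offset 7: leading byte 0xD7 = 11010111 → 2-byte char #3 = D7 96.
Offset 9: leading byte 0xEE = 11101110 → 3-byte char #4 = EE B9 9D.
Leading byte 0xEE = 11101110 matches 1110xxxx → 3-byte sequence.
Byte 1: 0xEE = 11101110, payload 1110 (4 bits).
Byte 2: 0xB9 = 10111001 (10xxxxxx ✓), payload 111001.
Byte 3: 0x9D = 10011101 (10xxxxxx ✓), payload 011101.
Concatenate: 1110111001011101 = 0xEE5D (16 bits → U+EE5D).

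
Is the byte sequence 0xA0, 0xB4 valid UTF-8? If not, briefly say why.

invalid (continuation byte with no leading byte)

Byte 0xA0 = 10100000 has the form 10xxxxxx — a continuation byte — but there is no preceding leading byte.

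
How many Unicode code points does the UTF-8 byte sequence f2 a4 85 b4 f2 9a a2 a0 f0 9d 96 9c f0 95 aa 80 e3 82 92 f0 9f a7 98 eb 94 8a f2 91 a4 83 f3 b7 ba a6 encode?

Byte at offset 0: 0xF2 = 11110010 → 4-byte char (#1). Advance 4.
Byte at offset 4: 0xF2 = 11110010 → 4-byte char (#2). Advance 4.
Byte at offset 8: 0xF0 = 11110000 → 4-byte char (#3). Advance 4.
Byte at offset 12: 0xF0 = 11110000 → 4-byte char (#4). Advance 4.
Byte at offset 16: 0xE3 = 11100011 → 3-byte char (#5). Advance 3.
Byte at offset 19: 0xF0 = 11110000 → 4-byte char (#6). Advance 4.
Byte at offset 23: 0xEB = 11101011 → 3-byte char (#7). Advance 3.
Byte at offset 26: 0xF2 = 11110010 → 4-byte char (#8). Advance 4.
Byte at offset 30: 0xF3 = 11110011 → 4-byte char (#9). Advance 4.
Reached end at offset 34 after 9 code points.

9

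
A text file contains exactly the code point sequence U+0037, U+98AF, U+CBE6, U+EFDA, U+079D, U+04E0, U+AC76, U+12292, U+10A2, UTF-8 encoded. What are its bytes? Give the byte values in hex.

U+0037: 1-byte form → 37.
U+98AF: 3-byte form → E9 A2 AF.
U+CBE6: 3-byte form → EC AF A6.
U+EFDA: 3-byte form → EE BF 9A.
U+079D: 2-byte form → DE 9D.
U+04E0: 2-byte form → D3 A0.
U+AC76: 3-byte form → EA B1 B6.
U+12292: 4-byte form → F0 92 8A 92.
U+10A2: 3-byte form → E1 82 A2.
Concatenated (24 bytes): 37 E9 A2 AF EC AF A6 EE BF 9A DE 9D D3 A0 EA B1 B6 F0 92 8A 92 E1 82 A2.

37 E9 A2 AF EC AF A6 EE BF 9A DE 9D D3 A0 EA B1 B6 F0 92 8A 92 E1 82 A2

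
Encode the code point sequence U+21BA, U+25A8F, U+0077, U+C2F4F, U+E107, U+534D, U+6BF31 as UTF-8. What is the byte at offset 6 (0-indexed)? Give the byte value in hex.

0x8F

U+21BA → 3-byte form E2 86 BA at offsets 0–2.
U+25A8F → 4-byte form F0 A5 AA 8F at offsets 3–6.
Offset 6 falls in char 2's range; it's byte 4 of F0 A5 AA 8F = 0x8F.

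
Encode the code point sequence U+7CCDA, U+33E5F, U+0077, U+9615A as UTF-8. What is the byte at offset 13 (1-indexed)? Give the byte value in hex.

0x9A

1-indexed offset 13 is 0-indexed offset 12.
U+7CCDA → 4-byte form F1 BC B3 9A at offsets 0–3.
U+33E5F → 4-byte form F0 B3 B9 9F at offsets 4–7.
U+0077 → 1-byte form 77 at offsets 8–8.
U+9615A → 4-byte form F2 96 85 9A at offsets 9–12.
Offset 12 falls in char 4's range; it's byte 4 of F2 96 85 9A = 0x9A.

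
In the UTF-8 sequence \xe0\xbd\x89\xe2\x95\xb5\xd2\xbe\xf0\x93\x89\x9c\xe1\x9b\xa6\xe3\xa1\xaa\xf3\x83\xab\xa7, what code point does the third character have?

Offset 0: leading byte 0xE0 = 11100000 → 3-byte char #1 = E0 BD 89.
Offset 3: leading byte 0xE2 = 11100010 → 3-byte char #2 = E2 95 B5.
Offset 6: leading byte 0xD2 = 11010010 → 2-byte char #3 = D2 BE.
Leading byte 0xD2 = 11010010 matches 110xxxxx → 2-byte sequence.
Byte 1: 0xD2 = 11010010, payload 10010 (5 bits).
Byte 2: 0xBE = 10111110 (10xxxxxx ✓), payload 111110.
Concatenate: 10010111110 = 0x4BE (11 bits → U+04BE).

U+04BE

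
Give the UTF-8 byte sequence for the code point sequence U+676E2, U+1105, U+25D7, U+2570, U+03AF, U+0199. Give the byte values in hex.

U+676E2: 4-byte form → F1 A7 9B A2.
U+1105: 3-byte form → E1 84 85.
U+25D7: 3-byte form → E2 97 97.
U+2570: 3-byte form → E2 95 B0.
U+03AF: 2-byte form → CE AF.
U+0199: 2-byte form → C6 99.
Concatenated (17 bytes): F1 A7 9B A2 E1 84 85 E2 97 97 E2 95 B0 CE AF C6 99.

F1 A7 9B A2 E1 84 85 E2 97 97 E2 95 B0 CE AF C6 99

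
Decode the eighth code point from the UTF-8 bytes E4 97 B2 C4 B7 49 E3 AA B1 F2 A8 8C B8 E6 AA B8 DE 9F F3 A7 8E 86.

U+E7386

Offset 0: leading byte 0xE4 = 11100100 → 3-byte char #1 = E4 97 B2.
Offset 3: leading byte 0xC4 = 11000100 → 2-byte char #2 = C4 B7.
Offset 5: leading byte 0x49 = 01001001 → 1-byte char #3 = 49.
Offset 6: leading byte 0xE3 = 11100011 → 3-byte char #4 = E3 AA B1.
Offset 9: leading byte 0xF2 = 11110010 → 4-byte char #5 = F2 A8 8C B8.
Offset 13: leading byte 0xE6 = 11100110 → 3-byte char #6 = E6 AA B8.
Offset 16: leading byte 0xDE = 11011110 → 2-byte char #7 = DE 9F.
Offset 18: leading byte 0xF3 = 11110011 → 4-byte char #8 = F3 A7 8E 86.
Leading byte 0xF3 = 11110011 matches 11110xxx → 4-byte sequence.
Byte 1: 0xF3 = 11110011, payload 011 (3 bits).
Byte 2: 0xA7 = 10100111 (10xxxxxx ✓), payload 100111.
Byte 3: 0x8E = 10001110 (10xxxxxx ✓), payload 001110.
Byte 4: 0x86 = 10000110 (10xxxxxx ✓), payload 000110.
Concatenate: 011100111001110000110 = 0xE7386 (21 bits → U+E7386).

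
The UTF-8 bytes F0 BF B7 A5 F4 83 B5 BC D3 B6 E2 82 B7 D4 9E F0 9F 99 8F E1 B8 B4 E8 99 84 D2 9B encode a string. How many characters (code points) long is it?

9

Byte at offset 0: 0xF0 = 11110000 → 4-byte char (#1). Advance 4.
Byte at offset 4: 0xF4 = 11110100 → 4-byte char (#2). Advance 4.
Byte at offset 8: 0xD3 = 11010011 → 2-byte char (#3). Advance 2.
Byte at offset 10: 0xE2 = 11100010 → 3-byte char (#4). Advance 3.
Byte at offset 13: 0xD4 = 11010100 → 2-byte char (#5). Advance 2.
Byte at offset 15: 0xF0 = 11110000 → 4-byte char (#6). Advance 4.
Byte at offset 19: 0xE1 = 11100001 → 3-byte char (#7). Advance 3.
Byte at offset 22: 0xE8 = 11101000 → 3-byte char (#8). Advance 3.
Byte at offset 25: 0xD2 = 11010010 → 2-byte char (#9). Advance 2.
Reached end at offset 27 after 9 code points.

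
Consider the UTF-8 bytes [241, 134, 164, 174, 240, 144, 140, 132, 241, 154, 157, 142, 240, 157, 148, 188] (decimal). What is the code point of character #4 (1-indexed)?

U+1D53C

Offset 0: leading byte 0xF1 = 11110001 → 4-byte char #1 = F1 86 A4 AE.
Offset 4: leading byte 0xF0 = 11110000 → 4-byte char #2 = F0 90 8C 84.
Offset 8: leading byte 0xF1 = 11110001 → 4-byte char #3 = F1 9A 9D 8E.
Offset 12: leading byte 0xF0 = 11110000 → 4-byte char #4 = F0 9D 94 BC.
Leading byte 0xF0 = 11110000 matches 11110xxx → 4-byte sequence.
Byte 1: 0xF0 = 11110000, payload 000 (3 bits).
Byte 2: 0x9D = 10011101 (10xxxxxx ✓), payload 011101.
Byte 3: 0x94 = 10010100 (10xxxxxx ✓), payload 010100.
Byte 4: 0xBC = 10111100 (10xxxxxx ✓), payload 111100.
Concatenate: 000011101010100111100 = 0x1D53C (21 bits → U+1D53C).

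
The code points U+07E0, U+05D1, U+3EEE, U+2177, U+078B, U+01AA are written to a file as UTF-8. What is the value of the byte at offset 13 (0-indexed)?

U+07E0 → 2-byte form DF A0 at offsets 0–1.
U+05D1 → 2-byte form D7 91 at offsets 2–3.
U+3EEE → 3-byte form E3 BB AE at offsets 4–6.
U+2177 → 3-byte form E2 85 B7 at offsets 7–9.
U+078B → 2-byte form DE 8B at offsets 10–11.
U+01AA → 2-byte form C6 AA at offsets 12–13.
Offset 13 falls in char 6's range; it's byte 2 of C6 AA = 0xAA.

0xAA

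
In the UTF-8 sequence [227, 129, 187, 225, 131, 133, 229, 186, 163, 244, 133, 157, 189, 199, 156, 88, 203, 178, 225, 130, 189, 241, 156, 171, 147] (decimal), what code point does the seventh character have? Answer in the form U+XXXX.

Offset 0: leading byte 0xE3 = 11100011 → 3-byte char #1 = E3 81 BB.
Offset 3: leading byte 0xE1 = 11100001 → 3-byte char #2 = E1 83 85.
Offset 6: leading byte 0xE5 = 11100101 → 3-byte char #3 = E5 BA A3.
Offset 9: leading byte 0xF4 = 11110100 → 4-byte char #4 = F4 85 9D BD.
Offset 13: leading byte 0xC7 = 11000111 → 2-byte char #5 = C7 9C.
Offset 15: leading byte 0x58 = 01011000 → 1-byte char #6 = 58.
Offset 16: leading byte 0xCB = 11001011 → 2-byte char #7 = CB B2.
Leading byte 0xCB = 11001011 matches 110xxxxx → 2-byte sequence.
Byte 1: 0xCB = 11001011, payload 01011 (5 bits).
Byte 2: 0xB2 = 10110010 (10xxxxxx ✓), payload 110010.
Concatenate: 01011110010 = 0x2F2 (11 bits → U+02F2).

U+02F2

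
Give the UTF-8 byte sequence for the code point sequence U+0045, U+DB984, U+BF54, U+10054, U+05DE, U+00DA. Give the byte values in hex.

U+0045: 1-byte form → 45.
U+DB984: 4-byte form → F3 9B A6 84.
U+BF54: 3-byte form → EB BD 94.
U+10054: 4-byte form → F0 90 81 94.
U+05DE: 2-byte form → D7 9E.
U+00DA: 2-byte form → C3 9A.
Concatenated (16 bytes): 45 F3 9B A6 84 EB BD 94 F0 90 81 94 D7 9E C3 9A.

45 F3 9B A6 84 EB BD 94 F0 90 81 94 D7 9E C3 9A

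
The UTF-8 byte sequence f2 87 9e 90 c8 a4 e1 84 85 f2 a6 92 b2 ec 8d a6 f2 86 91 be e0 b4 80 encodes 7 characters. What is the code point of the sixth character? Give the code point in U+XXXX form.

Offset 0: leading byte 0xF2 = 11110010 → 4-byte char #1 = F2 87 9E 90.
Offset 4: leading byte 0xC8 = 11001000 → 2-byte char #2 = C8 A4.
Offset 6: leading byte 0xE1 = 11100001 → 3-byte char #3 = E1 84 85.
Offset 9: leading byte 0xF2 = 11110010 → 4-byte char #4 = F2 A6 92 B2.
Offset 13: leading byte 0xEC = 11101100 → 3-byte char #5 = EC 8D A6.
Offset 16: leading byte 0xF2 = 11110010 → 4-byte char #6 = F2 86 91 BE.
Leading byte 0xF2 = 11110010 matches 11110xxx → 4-byte sequence.
Byte 1: 0xF2 = 11110010, payload 010 (3 bits).
Byte 2: 0x86 = 10000110 (10xxxxxx ✓), payload 000110.
Byte 3: 0x91 = 10010001 (10xxxxxx ✓), payload 010001.
Byte 4: 0xBE = 10111110 (10xxxxxx ✓), payload 111110.
Concatenate: 010000110010001111110 = 0x8647E (21 bits → U+8647E).

U+8647E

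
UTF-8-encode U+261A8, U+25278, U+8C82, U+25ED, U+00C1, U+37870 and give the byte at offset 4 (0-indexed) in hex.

0xF0

U+261A8 → 4-byte form F0 A6 86 A8 at offsets 0–3.
U+25278 → 4-byte form F0 A5 89 B8 at offsets 4–7.
Offset 4 falls in char 2's range; it's byte 1 of F0 A5 89 B8 = 0xF0.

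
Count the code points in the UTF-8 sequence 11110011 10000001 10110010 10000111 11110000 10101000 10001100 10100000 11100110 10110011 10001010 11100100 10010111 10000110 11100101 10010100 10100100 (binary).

5

Byte at offset 0: 0xF3 = 11110011 → 4-byte char (#1). Advance 4.
Byte at offset 4: 0xF0 = 11110000 → 4-byte char (#2). Advance 4.
Byte at offset 8: 0xE6 = 11100110 → 3-byte char (#3). Advance 3.
Byte at offset 11: 0xE4 = 11100100 → 3-byte char (#4). Advance 3.
Byte at offset 14: 0xE5 = 11100101 → 3-byte char (#5). Advance 3.
Reached end at offset 17 after 5 code points.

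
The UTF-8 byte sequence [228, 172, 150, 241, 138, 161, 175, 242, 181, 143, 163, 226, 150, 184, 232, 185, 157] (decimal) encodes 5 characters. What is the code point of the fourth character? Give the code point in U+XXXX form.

U+25B8

Offset 0: leading byte 0xE4 = 11100100 → 3-byte char #1 = E4 AC 96.
Offset 3: leading byte 0xF1 = 11110001 → 4-byte char #2 = F1 8A A1 AF.
Offset 7: leading byte 0xF2 = 11110010 → 4-byte char #3 = F2 B5 8F A3.
Offset 11: leading byte 0xE2 = 11100010 → 3-byte char #4 = E2 96 B8.
Leading byte 0xE2 = 11100010 matches 1110xxxx → 3-byte sequence.
Byte 1: 0xE2 = 11100010, payload 0010 (4 bits).
Byte 2: 0x96 = 10010110 (10xxxxxx ✓), payload 010110.
Byte 3: 0xB8 = 10111000 (10xxxxxx ✓), payload 111000.
Concatenate: 0010010110111000 = 0x25B8 (16 bits → U+25B8).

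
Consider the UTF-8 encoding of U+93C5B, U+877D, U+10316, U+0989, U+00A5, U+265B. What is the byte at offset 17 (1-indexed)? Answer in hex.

1-indexed offset 17 is 0-indexed offset 16.
U+93C5B → 4-byte form F2 93 B1 9B at offsets 0–3.
U+877D → 3-byte form E8 9D BD at offsets 4–6.
U+10316 → 4-byte form F0 90 8C 96 at offsets 7–10.
U+0989 → 3-byte form E0 A6 89 at offsets 11–13.
U+00A5 → 2-byte form C2 A5 at offsets 14–15.
U+265B → 3-byte form E2 99 9B at offsets 16–18.
Offset 16 falls in char 6's range; it's byte 1 of E2 99 9B = 0xE2.

0xE2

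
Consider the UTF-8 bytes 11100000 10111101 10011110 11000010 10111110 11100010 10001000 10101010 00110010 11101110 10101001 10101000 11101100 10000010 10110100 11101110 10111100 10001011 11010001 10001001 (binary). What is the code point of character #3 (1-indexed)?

U+222A

Offset 0: leading byte 0xE0 = 11100000 → 3-byte char #1 = E0 BD 9E.
Offset 3: leading byte 0xC2 = 11000010 → 2-byte char #2 = C2 BE.
Offset 5: leading byte 0xE2 = 11100010 → 3-byte char #3 = E2 88 AA.
Leading byte 0xE2 = 11100010 matches 1110xxxx → 3-byte sequence.
Byte 1: 0xE2 = 11100010, payload 0010 (4 bits).
Byte 2: 0x88 = 10001000 (10xxxxxx ✓), payload 001000.
Byte 3: 0xAA = 10101010 (10xxxxxx ✓), payload 101010.
Concatenate: 0010001000101010 = 0x222A (16 bits → U+222A).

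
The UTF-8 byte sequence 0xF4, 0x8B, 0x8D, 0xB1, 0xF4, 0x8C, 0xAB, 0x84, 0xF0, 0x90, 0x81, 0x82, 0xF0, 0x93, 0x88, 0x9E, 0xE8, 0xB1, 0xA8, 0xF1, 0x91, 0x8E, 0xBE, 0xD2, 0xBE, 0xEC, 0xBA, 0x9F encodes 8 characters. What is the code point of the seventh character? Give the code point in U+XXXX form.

U+04BE

Offset 0: leading byte 0xF4 = 11110100 → 4-byte char #1 = F4 8B 8D B1.
Offset 4: leading byte 0xF4 = 11110100 → 4-byte char #2 = F4 8C AB 84.
Offset 8: leading byte 0xF0 = 11110000 → 4-byte char #3 = F0 90 81 82.
Offset 12: leading byte 0xF0 = 11110000 → 4-byte char #4 = F0 93 88 9E.
Offset 16: leading byte 0xE8 = 11101000 → 3-byte char #5 = E8 B1 A8.
Offset 19: leading byte 0xF1 = 11110001 → 4-byte char #6 = F1 91 8E BE.
Offset 23: leading byte 0xD2 = 11010010 → 2-byte char #7 = D2 BE.
Leading byte 0xD2 = 11010010 matches 110xxxxx → 2-byte sequence.
Byte 1: 0xD2 = 11010010, payload 10010 (5 bits).
Byte 2: 0xBE = 10111110 (10xxxxxx ✓), payload 111110.
Concatenate: 10010111110 = 0x4BE (11 bits → U+04BE).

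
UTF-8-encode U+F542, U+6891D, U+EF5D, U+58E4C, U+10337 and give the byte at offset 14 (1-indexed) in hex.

1-indexed offset 14 is 0-indexed offset 13.
U+F542 → 3-byte form EF 95 82 at offsets 0–2.
U+6891D → 4-byte form F1 A8 A4 9D at offsets 3–6.
U+EF5D → 3-byte form EE BD 9D at offsets 7–9.
U+58E4C → 4-byte form F1 98 B9 8C at offsets 10–13.
Offset 13 falls in char 4's range; it's byte 4 of F1 98 B9 8C = 0x8C.

0x8C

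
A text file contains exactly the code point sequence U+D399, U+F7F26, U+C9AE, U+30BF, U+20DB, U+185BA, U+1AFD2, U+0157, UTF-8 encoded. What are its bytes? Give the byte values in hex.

U+D399: 3-byte form → ED 8E 99.
U+F7F26: 4-byte form → F3 B7 BC A6.
U+C9AE: 3-byte form → EC A6 AE.
U+30BF: 3-byte form → E3 82 BF.
U+20DB: 3-byte form → E2 83 9B.
U+185BA: 4-byte form → F0 98 96 BA.
U+1AFD2: 4-byte form → F0 9A BF 92.
U+0157: 2-byte form → C5 97.
Concatenated (26 bytes): ED 8E 99 F3 B7 BC A6 EC A6 AE E3 82 BF E2 83 9B F0 98 96 BA F0 9A BF 92 C5 97.

ED 8E 99 F3 B7 BC A6 EC A6 AE E3 82 BF E2 83 9B F0 98 96 BA F0 9A BF 92 C5 97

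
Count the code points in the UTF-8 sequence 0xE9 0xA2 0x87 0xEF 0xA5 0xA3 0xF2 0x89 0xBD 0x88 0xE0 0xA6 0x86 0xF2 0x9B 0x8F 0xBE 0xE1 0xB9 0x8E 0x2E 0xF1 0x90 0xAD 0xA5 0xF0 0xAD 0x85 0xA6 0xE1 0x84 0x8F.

10

Byte at offset 0: 0xE9 = 11101001 → 3-byte char (#1). Advance 3.
Byte at offset 3: 0xEF = 11101111 → 3-byte char (#2). Advance 3.
Byte at offset 6: 0xF2 = 11110010 → 4-byte char (#3). Advance 4.
Byte at offset 10: 0xE0 = 11100000 → 3-byte char (#4). Advance 3.
Byte at offset 13: 0xF2 = 11110010 → 4-byte char (#5). Advance 4.
Byte at offset 17: 0xE1 = 11100001 → 3-byte char (#6). Advance 3.
Byte at offset 20: 0x2E = 00101110 → 1-byte char (#7). Advance 1.
Byte at offset 21: 0xF1 = 11110001 → 4-byte char (#8). Advance 4.
Byte at offset 25: 0xF0 = 11110000 → 4-byte char (#9). Advance 4.
Byte at offset 29: 0xE1 = 11100001 → 3-byte char (#10). Advance 3.
Reached end at offset 32 after 10 code points.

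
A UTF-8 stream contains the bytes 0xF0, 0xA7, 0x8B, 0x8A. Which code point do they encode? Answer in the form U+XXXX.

U+272CA

Leading byte 0xF0 = 11110000 matches 11110xxx → 4-byte sequence.
Byte 1: 0xF0 = 11110000, payload 000 (3 bits).
Byte 2: 0xA7 = 10100111 (10xxxxxx ✓), payload 100111.
Byte 3: 0x8B = 10001011 (10xxxxxx ✓), payload 001011.
Byte 4: 0x8A = 10001010 (10xxxxxx ✓), payload 001010.
Concatenate: 000100111001011001010 = 0x272CA (21 bits → U+272CA).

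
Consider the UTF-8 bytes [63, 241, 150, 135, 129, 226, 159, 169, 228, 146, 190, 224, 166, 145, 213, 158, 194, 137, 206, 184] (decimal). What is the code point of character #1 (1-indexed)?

Offset 0: leading byte 0x3F = 00111111 → 1-byte char #1 = 3F.
Leading byte 0x3F = 00111111 matches 0xxxxxxx → 1-byte sequence.
Byte 1: 0x3F = 00111111, payload 0111111 (7 bits).
Concatenate: 0111111 = 0x3F (7 bits → U+003F).

U+003F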